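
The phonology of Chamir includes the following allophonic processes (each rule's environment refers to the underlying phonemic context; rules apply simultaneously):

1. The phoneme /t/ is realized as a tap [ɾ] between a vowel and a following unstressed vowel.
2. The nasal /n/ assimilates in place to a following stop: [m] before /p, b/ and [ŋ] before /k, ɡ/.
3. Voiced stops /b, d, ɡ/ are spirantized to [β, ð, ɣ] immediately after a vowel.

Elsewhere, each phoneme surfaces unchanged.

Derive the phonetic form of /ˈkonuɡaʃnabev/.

/k/ stays [k].
/o/ (between /k/ and /n/): no rule targets it → [o].
/n/ (between /o/ and /u/): rule 2 targets it, but not before a labial or velar stop → unchanged [n].
/u/ (between /n/ and /ɡ/) is unaffected → [u].
/ɡ/ (between /u/ and /a/) occurs immediately after a vowel → [ɣ] by rule 3.
/a/ stays [a].
/ʃ/ (between /a/ and /n/): no rule targets it → [ʃ].
/n/ (between /ʃ/ and /a/) is in the target of rule 2 but the environment (before a labial or velar stop) is not met → [n].
/a/ stays [a].
/b/ — between /a/ and /e/, immediately after a vowel — surfaces as [β] (rule 3).
/e/ — not in any rule's target class → [e].
/v/ (word-final) is unaffected → [v].

[ˈkonuɣaʃnaβev]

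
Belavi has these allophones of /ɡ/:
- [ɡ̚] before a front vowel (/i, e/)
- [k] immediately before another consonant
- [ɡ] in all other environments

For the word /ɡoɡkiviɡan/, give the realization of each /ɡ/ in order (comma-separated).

Occurrence 1 (position 1): no conditioning environment matches → elsewhere allophone [ɡ].
Occurrence 2 (position 3): immediately before another consonant → [k].
Occurrence 3 (position 8): no conditioning environment matches → elsewhere allophone [ɡ].

[ɡ], [k], [ɡ]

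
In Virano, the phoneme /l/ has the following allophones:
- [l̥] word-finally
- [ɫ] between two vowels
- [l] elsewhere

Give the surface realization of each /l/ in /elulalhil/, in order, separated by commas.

Occurrence 1 (position 2): between two vowels → [ɫ].
Occurrence 2 (position 4): between two vowels → [ɫ].
Occurrence 3 (position 6): no conditioning environment matches → elsewhere allophone [l].
Occurrence 4 (position 9): word-finally → [l̥].

[ɫ], [ɫ], [l], [l̥]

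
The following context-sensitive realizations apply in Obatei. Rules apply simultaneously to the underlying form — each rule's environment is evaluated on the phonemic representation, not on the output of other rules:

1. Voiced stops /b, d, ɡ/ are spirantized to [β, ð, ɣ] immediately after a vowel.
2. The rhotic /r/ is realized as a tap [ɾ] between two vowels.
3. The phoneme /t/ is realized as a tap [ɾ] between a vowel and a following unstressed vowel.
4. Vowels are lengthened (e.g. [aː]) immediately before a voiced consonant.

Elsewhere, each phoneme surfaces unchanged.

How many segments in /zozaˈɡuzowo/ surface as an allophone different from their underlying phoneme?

Segments that undergo a rule: /o/ → [oː] (rule 4); /a/ → [aː] (rule 4); /ɡ/ → [ɣ] (rule 1); /u/ → [uː] (rule 4); /o/ → [oː] (rule 4).
All other segments surface unchanged.

5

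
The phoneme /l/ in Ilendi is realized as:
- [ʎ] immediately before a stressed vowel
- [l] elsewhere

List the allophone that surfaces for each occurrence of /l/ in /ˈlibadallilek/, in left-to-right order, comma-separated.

[ʎ], [l], [l], [l]

Occurrence 1 (position 1): immediately before a stressed vowel → [ʎ].
Occurrence 2 (position 7): no conditioning environment matches → elsewhere allophone [l].
Occurrence 3 (position 8): no conditioning environment matches → elsewhere allophone [l].
Occurrence 4 (position 10): no conditioning environment matches → elsewhere allophone [l].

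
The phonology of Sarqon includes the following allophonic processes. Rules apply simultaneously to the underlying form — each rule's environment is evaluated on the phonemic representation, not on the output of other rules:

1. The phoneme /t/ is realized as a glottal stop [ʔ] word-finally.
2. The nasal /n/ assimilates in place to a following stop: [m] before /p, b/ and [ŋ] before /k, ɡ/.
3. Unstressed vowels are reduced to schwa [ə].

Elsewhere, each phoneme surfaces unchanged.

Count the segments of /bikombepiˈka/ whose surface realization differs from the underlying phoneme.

4

Segments that undergo a rule: /i/ → [ə] (rule 3); /o/ → [ə] (rule 3); /e/ → [ə] (rule 3); /i/ → [ə] (rule 3).
All other segments surface unchanged.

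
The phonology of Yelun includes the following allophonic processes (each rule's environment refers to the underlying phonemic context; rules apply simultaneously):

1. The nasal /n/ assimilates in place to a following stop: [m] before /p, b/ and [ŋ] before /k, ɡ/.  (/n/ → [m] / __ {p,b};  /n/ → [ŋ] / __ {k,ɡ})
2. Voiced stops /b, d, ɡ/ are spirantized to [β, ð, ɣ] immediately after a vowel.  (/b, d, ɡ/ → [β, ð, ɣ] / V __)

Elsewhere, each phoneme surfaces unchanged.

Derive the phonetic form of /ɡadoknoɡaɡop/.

/ɡ/ (word-initial) fails the environment for rule 2, so it stays [ɡ].
/a/ (between /ɡ/ and /d/): no rule targets it → [a].
Rule 2 applies to /d/ (between /a/ and /o/: immediately after a vowel) → [ð].
/o/ — not in any rule's target class → [o].
/k/ — not in any rule's target class → [k].
/n/ (between /k/ and /o/) fails the environment for rule 1, so it stays [n].
/o/ (between /n/ and /ɡ/) is unaffected → [o].
/ɡ/ (between /o/ and /a/) occurs immediately after a vowel → [ɣ] by rule 2.
/a/ (between /ɡ/ and /ɡ/): no rule targets it → [a].
Rule 2 applies to /ɡ/ (between /a/ and /o/: immediately after a vowel) → [ɣ].
/o/ stays [o].
/p/ — not in any rule's target class → [p].

[ɡaðoknoɣaɣop]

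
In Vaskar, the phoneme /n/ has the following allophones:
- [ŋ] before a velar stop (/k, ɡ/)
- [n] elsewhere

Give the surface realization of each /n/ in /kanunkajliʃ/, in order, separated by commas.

Occurrence 1 (position 3): no conditioning environment matches → elsewhere allophone [n].
Occurrence 2 (position 5): before a velar stop → [ŋ].

[n], [ŋ]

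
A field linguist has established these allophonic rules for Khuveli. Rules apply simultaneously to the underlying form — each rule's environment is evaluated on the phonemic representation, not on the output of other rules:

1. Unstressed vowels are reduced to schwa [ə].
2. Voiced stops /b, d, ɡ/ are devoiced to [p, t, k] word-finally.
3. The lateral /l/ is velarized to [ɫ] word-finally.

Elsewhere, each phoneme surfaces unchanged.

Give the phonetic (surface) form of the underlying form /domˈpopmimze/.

/d/ (word-initial): rule 2 targets it, but not word-finally → unchanged [d].
/o/ meets the environment for rule 1 (in an unstressed syllable) → [ə].
/m/ (between /o/ and /p/) is unaffected → [m].
/p/ stays [p].
/o/ (between /p/ and /p/) fails the environment for rule 1, so it stays [o].
/p/ — not in any rule's target class → [p].
/m/ — not in any rule's target class → [m].
/i/ (between /m/ and /m/): in an unstressed syllable, so rule 1 applies → [ə].
/m/ (between /i/ and /z/): no rule targets it → [m].
/z/ — not in any rule's target class → [z].
/e/ meets the environment for rule 1 (in an unstressed syllable) → [ə].

[dəmˈpopməmzə]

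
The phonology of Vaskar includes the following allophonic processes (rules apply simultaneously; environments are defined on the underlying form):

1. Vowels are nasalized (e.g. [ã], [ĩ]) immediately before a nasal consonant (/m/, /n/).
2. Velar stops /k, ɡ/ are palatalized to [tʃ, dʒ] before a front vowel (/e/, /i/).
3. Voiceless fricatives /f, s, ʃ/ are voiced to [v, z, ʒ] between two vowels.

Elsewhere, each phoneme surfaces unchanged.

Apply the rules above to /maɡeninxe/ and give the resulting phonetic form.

[madʒẽnĩnxe]

/m/ (word-initial) is unaffected → [m].
/a/ — between /m/ and /ɡ/; rule 1 does not apply here → [a].
/ɡ/ — between /a/ and /e/, before a front vowel — surfaces as [dʒ] (rule 2).
/e/ (between /ɡ/ and /n/) occurs before a nasal consonant → [ẽ] by rule 1.
/n/ (between /e/ and /i/) is unaffected → [n].
/i/ (between /n/ and /n/) occurs before a nasal consonant → [ĩ] by rule 1.
/n/ stays [n].
/x/ stays [x].
/e/ (word-final) is in the target of rule 1 but the environment (before a nasal consonant) is not met → [e].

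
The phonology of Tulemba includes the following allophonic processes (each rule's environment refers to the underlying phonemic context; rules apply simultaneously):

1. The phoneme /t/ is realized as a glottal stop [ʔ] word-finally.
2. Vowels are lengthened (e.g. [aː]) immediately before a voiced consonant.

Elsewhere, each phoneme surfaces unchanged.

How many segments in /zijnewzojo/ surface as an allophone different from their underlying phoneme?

Segments that undergo a rule: /i/ → [iː] (rule 2); /e/ → [eː] (rule 2); /o/ → [oː] (rule 2).
All other segments surface unchanged.

3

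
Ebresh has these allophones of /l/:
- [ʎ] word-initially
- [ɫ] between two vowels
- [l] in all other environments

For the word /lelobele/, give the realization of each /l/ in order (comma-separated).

[ʎ], [ɫ], [ɫ]

Occurrence 1 (position 1): word-initially → [ʎ].
Occurrence 2 (position 3): between two vowels → [ɫ].
Occurrence 3 (position 7): between two vowels → [ɫ].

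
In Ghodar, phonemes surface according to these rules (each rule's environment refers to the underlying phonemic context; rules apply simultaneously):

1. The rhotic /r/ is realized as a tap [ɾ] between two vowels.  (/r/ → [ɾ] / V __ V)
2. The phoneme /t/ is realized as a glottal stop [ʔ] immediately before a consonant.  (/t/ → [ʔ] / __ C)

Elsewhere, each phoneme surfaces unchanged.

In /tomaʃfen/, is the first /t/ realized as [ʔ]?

/t/ (word-initial): rule 2 targets it, but not immediately before a consonant → unchanged [t].
The actual realization is [t], not [ʔ].

No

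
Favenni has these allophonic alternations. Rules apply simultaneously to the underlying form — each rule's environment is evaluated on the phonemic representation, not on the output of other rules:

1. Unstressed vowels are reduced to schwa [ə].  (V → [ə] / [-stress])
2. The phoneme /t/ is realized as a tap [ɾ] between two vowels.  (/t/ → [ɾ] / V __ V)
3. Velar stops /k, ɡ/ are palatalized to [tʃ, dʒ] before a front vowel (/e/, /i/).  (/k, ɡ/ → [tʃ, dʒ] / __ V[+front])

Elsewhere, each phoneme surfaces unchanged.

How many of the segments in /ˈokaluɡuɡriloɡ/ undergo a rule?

Segments that undergo a rule: /a/ → [ə] (rule 1); /u/ → [ə] (rule 1); /u/ → [ə] (rule 1); /i/ → [ə] (rule 1); /o/ → [ə] (rule 1).
All other segments surface unchanged.

5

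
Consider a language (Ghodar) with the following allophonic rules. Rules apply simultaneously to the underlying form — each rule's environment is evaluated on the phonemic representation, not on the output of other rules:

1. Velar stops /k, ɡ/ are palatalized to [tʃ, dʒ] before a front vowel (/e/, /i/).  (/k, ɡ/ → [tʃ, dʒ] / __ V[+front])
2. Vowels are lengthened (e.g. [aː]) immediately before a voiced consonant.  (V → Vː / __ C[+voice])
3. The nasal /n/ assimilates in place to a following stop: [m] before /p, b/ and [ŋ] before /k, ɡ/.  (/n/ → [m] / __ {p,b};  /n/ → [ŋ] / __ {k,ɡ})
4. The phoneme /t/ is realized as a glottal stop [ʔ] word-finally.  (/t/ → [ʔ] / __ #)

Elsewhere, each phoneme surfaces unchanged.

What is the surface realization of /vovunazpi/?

[voːvuːnaːzpi]

/v/ — not in any rule's target class → [v].
/o/ — between /v/ and /v/, before a voiced consonant — surfaces as [oː] (rule 2).
/v/ stays [v].
/u/ (between /v/ and /n/) occurs before a voiced consonant → [uː] by rule 2.
/n/ (between /u/ and /a/) fails the environment for rule 3, so it stays [n].
/a/ (between /n/ and /z/): before a voiced consonant, so rule 2 applies → [aː].
/z/ stays [z].
/p/ — not in any rule's target class → [p].
/i/ (word-final): rule 2 targets it, but not before a voiced consonant → unchanged [i].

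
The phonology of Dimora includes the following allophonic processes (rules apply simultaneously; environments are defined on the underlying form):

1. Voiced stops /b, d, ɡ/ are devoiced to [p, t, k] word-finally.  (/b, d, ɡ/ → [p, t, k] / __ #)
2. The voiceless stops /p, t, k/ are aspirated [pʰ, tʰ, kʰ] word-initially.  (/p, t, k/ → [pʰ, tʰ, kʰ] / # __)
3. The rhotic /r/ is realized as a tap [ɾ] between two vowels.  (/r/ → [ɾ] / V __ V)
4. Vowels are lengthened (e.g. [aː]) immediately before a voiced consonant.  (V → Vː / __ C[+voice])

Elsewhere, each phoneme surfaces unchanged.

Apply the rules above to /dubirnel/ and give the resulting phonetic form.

/d/ (word-initial) is in the target of rule 1 but the environment (word-finally) is not met → [d].
Rule 4 applies to /u/ (between /d/ and /b/: before a voiced consonant) → [uː].
/b/ — between /u/ and /i/; rule 1 does not apply here → [b].
/i/ meets the environment for rule 4 (before a voiced consonant) → [iː].
/r/ (between /i/ and /n/) fails the environment for rule 3, so it stays [r].
/n/ — not in any rule's target class → [n].
/e/ — between /n/ and /l/, before a voiced consonant — surfaces as [eː] (rule 4).
/l/ (word-final) is unaffected → [l].

[duːbiːrneːl]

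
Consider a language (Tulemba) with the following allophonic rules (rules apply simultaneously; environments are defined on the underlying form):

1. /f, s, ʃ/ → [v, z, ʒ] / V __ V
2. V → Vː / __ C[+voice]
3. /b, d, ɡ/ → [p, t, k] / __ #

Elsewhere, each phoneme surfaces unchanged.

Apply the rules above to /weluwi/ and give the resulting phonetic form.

/w/ (word-initial): no rule targets it → [w].
/e/ — between /w/ and /l/, before a voiced consonant — surfaces as [eː] (rule 2).
/l/ (between /e/ and /u/) is unaffected → [l].
/u/ — between /l/ and /w/, before a voiced consonant — surfaces as [uː] (rule 2).
/w/ — not in any rule's target class → [w].
/i/ (word-final): rule 2 targets it, but not before a voiced consonant → unchanged [i].

[weːluːwi]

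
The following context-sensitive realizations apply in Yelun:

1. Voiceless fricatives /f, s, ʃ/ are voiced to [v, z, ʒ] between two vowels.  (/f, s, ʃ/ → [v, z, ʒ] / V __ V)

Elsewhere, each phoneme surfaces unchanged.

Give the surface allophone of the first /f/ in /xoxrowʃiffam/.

[f]

/f/ (between /i/ and /f/): rule 1 targets it, but not between two vowels → unchanged [f].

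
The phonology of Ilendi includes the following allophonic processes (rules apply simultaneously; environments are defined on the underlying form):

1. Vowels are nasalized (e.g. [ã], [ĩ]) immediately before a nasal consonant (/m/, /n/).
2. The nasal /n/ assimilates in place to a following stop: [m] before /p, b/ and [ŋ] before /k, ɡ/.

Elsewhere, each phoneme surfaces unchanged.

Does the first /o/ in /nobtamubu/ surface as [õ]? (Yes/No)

No

/o/ — between /n/ and /b/; rule 1 does not apply here → [o].
The actual realization is [o], not [õ].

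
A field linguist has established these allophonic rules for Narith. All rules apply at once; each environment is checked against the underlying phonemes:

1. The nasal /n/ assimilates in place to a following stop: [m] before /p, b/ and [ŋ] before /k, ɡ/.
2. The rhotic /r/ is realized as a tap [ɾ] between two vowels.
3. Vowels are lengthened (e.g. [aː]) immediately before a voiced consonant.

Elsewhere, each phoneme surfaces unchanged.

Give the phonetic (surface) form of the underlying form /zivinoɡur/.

[ziːviːnoːɡuːr]

/i/ (between /z/ and /v/): before a voiced consonant, so rule 3 applies → [iː].
Rule 3 applies to /i/ (between /v/ and /n/: before a voiced consonant) → [iː].
/n/ (between /i/ and /o/): rule 1 targets it, but not before a labial or velar stop → unchanged [n].
/o/ — between /n/ and /ɡ/, before a voiced consonant — surfaces as [oː] (rule 3).
/u/ (between /ɡ/ and /r/): before a voiced consonant, so rule 3 applies → [uː].
/r/ — word-final; rule 2 does not apply here → [r].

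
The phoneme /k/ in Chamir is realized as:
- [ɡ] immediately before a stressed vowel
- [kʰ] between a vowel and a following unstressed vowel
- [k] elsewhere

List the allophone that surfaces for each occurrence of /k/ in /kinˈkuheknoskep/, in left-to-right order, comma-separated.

Occurrence 1 (position 1): no conditioning environment matches → elsewhere allophone [k].
Occurrence 2 (position 4): immediately before a stressed vowel → [ɡ].
Occurrence 3 (position 8): no conditioning environment matches → elsewhere allophone [k].
Occurrence 4 (position 12): no conditioning environment matches → elsewhere allophone [k].

[k], [ɡ], [k], [k]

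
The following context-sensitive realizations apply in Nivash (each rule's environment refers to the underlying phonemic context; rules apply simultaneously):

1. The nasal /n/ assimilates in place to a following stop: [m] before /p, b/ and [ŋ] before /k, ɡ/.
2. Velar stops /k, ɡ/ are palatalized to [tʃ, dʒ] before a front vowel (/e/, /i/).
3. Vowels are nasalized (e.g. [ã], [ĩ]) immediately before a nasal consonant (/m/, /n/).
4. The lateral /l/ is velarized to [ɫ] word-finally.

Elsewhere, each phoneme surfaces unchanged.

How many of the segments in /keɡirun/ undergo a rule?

Segments that undergo a rule: /k/ → [tʃ] (rule 2); /ɡ/ → [dʒ] (rule 2); /u/ → [ũ] (rule 3).
All other segments surface unchanged.

3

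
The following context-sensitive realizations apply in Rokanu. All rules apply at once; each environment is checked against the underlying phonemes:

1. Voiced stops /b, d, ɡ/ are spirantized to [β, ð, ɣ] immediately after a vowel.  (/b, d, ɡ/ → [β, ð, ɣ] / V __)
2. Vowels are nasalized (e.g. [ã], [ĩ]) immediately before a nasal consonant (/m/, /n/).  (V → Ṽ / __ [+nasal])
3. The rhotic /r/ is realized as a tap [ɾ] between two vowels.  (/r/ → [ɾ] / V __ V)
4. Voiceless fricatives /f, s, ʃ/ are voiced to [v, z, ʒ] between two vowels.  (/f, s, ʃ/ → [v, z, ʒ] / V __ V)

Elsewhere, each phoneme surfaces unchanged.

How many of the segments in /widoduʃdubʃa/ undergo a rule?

Segments that undergo a rule: /d/ → [ð] (rule 1); /d/ → [ð] (rule 1); /b/ → [β] (rule 1).
All other segments surface unchanged.

3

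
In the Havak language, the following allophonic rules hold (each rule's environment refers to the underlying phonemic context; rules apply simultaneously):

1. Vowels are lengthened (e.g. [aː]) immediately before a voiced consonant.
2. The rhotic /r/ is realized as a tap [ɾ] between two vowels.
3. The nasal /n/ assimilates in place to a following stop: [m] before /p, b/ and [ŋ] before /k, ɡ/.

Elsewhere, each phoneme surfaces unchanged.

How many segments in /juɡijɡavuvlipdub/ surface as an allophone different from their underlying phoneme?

5

Segments that undergo a rule: /u/ → [uː] (rule 1); /i/ → [iː] (rule 1); /a/ → [aː] (rule 1); /u/ → [uː] (rule 1); /u/ → [uː] (rule 1).
All other segments surface unchanged.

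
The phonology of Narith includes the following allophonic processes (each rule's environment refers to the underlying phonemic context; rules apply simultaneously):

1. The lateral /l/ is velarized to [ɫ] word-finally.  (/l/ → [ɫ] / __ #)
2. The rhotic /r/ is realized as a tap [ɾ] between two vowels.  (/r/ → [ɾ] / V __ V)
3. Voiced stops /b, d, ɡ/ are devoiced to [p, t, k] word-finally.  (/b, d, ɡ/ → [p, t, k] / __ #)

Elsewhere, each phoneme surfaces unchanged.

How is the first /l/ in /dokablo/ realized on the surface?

/l/ (between /b/ and /o/) is in the target of rule 1 but the environment (word-finally) is not met → [l].

[l]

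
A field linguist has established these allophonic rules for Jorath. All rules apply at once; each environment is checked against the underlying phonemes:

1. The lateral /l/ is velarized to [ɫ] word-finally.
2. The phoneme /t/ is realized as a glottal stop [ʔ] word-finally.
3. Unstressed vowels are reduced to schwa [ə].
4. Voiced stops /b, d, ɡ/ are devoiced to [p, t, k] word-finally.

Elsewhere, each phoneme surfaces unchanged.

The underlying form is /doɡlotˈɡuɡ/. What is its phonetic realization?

/d/ (word-initial): rule 4 targets it, but not word-finally → unchanged [d].
/o/ (between /d/ and /ɡ/) occurs in an unstressed syllable → [ə] by rule 3.
/ɡ/ (between /o/ and /l/) fails the environment for rule 4, so it stays [ɡ].
/l/ — between /ɡ/ and /o/; rule 1 does not apply here → [l].
/o/ meets the environment for rule 3 (in an unstressed syllable) → [ə].
/t/ — between /o/ and /ɡ/; rule 2 does not apply here → [t].
/ɡ/ — between /t/ and /u/; rule 4 does not apply here → [ɡ].
/u/ (between /ɡ/ and /ɡ/) is in the target of rule 3 but the environment (in an unstressed syllable) is not met → [u].
/ɡ/ (word-final): word-finally, so rule 4 applies → [k].

[dəɡlətˈɡuk]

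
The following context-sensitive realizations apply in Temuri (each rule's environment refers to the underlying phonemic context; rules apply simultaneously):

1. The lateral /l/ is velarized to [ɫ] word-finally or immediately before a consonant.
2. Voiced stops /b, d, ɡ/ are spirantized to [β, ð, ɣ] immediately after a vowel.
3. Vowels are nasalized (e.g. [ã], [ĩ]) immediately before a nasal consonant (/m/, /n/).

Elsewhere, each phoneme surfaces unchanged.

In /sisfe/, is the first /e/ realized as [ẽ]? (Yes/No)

No

/e/ (word-final) fails the environment for rule 3, so it stays [e].
The actual realization is [e], not [ẽ].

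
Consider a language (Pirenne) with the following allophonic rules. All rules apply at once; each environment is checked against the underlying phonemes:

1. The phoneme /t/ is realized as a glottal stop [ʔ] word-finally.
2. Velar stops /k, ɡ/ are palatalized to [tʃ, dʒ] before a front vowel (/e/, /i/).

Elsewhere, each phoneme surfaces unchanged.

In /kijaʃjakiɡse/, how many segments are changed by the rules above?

2

Segments that undergo a rule: /k/ → [tʃ] (rule 2); /k/ → [tʃ] (rule 2).
All other segments surface unchanged.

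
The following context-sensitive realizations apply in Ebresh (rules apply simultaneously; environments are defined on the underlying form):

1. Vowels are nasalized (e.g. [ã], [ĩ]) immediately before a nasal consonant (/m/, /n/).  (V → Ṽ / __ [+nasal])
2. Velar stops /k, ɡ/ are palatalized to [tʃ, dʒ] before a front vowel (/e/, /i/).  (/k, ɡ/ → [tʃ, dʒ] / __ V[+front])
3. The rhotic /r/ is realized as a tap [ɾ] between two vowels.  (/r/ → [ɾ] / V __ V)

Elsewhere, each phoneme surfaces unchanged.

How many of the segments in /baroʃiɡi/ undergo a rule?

Segments that undergo a rule: /r/ → [ɾ] (rule 3); /ɡ/ → [dʒ] (rule 2).
All other segments surface unchanged.

2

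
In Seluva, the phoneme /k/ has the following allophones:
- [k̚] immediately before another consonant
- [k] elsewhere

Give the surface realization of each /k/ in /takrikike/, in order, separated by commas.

[k̚], [k], [k]

Occurrence 1 (position 3): immediately before another consonant → [k̚].
Occurrence 2 (position 6): no conditioning environment matches → elsewhere allophone [k].
Occurrence 3 (position 8): no conditioning environment matches → elsewhere allophone [k].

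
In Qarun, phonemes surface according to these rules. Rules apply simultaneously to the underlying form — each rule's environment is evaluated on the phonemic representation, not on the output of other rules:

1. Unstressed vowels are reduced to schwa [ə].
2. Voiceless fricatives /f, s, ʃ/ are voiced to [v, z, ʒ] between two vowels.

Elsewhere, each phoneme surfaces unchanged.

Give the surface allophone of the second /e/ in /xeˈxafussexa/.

[ə]

Rule 1 applies to /e/ (between /s/ and /x/: in an unstressed syllable) → [ə].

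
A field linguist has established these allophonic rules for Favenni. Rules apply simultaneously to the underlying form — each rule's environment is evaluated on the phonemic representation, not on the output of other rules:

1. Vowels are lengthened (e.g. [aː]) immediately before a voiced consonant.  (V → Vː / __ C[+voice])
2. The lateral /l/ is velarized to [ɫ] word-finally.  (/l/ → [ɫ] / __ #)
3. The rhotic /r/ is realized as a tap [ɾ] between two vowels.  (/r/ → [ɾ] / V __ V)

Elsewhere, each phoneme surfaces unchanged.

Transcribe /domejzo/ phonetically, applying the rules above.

/d/ stays [d].
Rule 1 applies to /o/ (between /d/ and /m/: before a voiced consonant) → [oː].
/m/ (between /o/ and /e/) is unaffected → [m].
/e/ meets the environment for rule 1 (before a voiced consonant) → [eː].
/j/ stays [j].
/z/ stays [z].
/o/ (word-final) fails the environment for rule 1, so it stays [o].

[doːmeːjzo]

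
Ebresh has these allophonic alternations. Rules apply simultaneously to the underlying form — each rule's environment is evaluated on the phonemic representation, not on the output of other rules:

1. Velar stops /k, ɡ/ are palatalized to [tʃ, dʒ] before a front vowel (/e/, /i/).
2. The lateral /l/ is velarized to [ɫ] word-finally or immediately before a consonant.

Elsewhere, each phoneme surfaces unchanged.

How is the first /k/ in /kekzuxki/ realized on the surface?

[tʃ]

/k/ (word-initial): before a front vowel, so rule 1 applies → [tʃ].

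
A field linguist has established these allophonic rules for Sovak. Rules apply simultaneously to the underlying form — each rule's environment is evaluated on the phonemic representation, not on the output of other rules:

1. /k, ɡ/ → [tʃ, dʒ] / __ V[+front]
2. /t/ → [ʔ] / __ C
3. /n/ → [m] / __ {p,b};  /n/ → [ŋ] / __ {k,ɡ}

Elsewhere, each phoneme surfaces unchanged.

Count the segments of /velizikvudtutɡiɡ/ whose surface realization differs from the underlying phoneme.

Segments that undergo a rule: /t/ → [ʔ] (rule 2); /ɡ/ → [dʒ] (rule 1).
All other segments surface unchanged.

2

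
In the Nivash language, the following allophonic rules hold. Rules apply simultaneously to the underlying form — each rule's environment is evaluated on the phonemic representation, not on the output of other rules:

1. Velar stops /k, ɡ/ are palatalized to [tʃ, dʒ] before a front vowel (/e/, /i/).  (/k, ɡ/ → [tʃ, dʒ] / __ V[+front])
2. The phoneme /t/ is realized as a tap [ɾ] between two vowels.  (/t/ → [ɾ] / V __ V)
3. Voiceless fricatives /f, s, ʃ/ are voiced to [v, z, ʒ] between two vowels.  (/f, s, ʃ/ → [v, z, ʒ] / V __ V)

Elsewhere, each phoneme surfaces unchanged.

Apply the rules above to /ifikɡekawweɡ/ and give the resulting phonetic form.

/i/ (word-initial): no rule targets it → [i].
Rule 3 applies to /f/ (between /i/ and /i/: between two vowels) → [v].
/i/ stays [i].
/k/ (between /i/ and /ɡ/): rule 1 targets it, but not before a front vowel → unchanged [k].
/ɡ/ (between /k/ and /e/): before a front vowel, so rule 1 applies → [dʒ].
/e/ (between /ɡ/ and /k/) is unaffected → [e].
/k/ — between /e/ and /a/; rule 1 does not apply here → [k].
/a/ (between /k/ and /w/) is unaffected → [a].
/w/ (between /a/ and /w/) is unaffected → [w].
/w/ stays [w].
/e/ (between /w/ and /ɡ/) is unaffected → [e].
/ɡ/ (word-final) fails the environment for rule 1, so it stays [ɡ].

[ivikdʒekawweɡ]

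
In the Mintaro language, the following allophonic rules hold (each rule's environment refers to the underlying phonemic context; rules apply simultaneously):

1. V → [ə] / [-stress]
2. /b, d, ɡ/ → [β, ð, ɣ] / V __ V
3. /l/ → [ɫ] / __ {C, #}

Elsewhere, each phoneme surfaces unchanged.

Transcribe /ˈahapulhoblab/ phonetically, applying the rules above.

/a/ (word-initial): rule 1 targets it, but not in an unstressed syllable → unchanged [a].
/h/ (between /a/ and /a/) is unaffected → [h].
/a/ meets the environment for rule 1 (in an unstressed syllable) → [ə].
/p/ stays [p].
/u/ — between /p/ and /l/, in an unstressed syllable — surfaces as [ə] (rule 1).
/l/ (between /u/ and /h/) occurs word-finally or immediately before a consonant → [ɫ] by rule 3.
/h/ (between /l/ and /o/) is unaffected → [h].
Rule 1 applies to /o/ (between /h/ and /b/: in an unstressed syllable) → [ə].
/b/ (between /o/ and /l/) fails the environment for rule 2, so it stays [b].
/l/ — between /b/ and /a/; rule 3 does not apply here → [l].
/a/ (between /l/ and /b/) occurs in an unstressed syllable → [ə] by rule 1.
/b/ (word-final) fails the environment for rule 2, so it stays [b].

[ˈahəpəɫhəbləb]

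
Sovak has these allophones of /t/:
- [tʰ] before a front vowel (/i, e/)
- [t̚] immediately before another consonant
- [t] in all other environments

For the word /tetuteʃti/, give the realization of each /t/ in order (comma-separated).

[tʰ], [t], [tʰ], [tʰ]

Occurrence 1 (position 1): before a front vowel (/i, e/) → [tʰ].
Occurrence 2 (position 3): no conditioning environment matches → elsewhere allophone [t].
Occurrence 3 (position 5): before a front vowel (/i, e/) → [tʰ].
Occurrence 4 (position 8): before a front vowel (/i, e/) → [tʰ].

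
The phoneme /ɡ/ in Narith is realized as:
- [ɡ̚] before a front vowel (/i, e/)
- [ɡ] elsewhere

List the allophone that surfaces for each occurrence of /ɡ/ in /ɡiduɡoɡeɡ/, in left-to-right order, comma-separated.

[ɡ̚], [ɡ], [ɡ̚], [ɡ]

Occurrence 1 (position 1): before a front vowel (/i, e/) → [ɡ̚].
Occurrence 2 (position 5): no conditioning environment matches → elsewhere allophone [ɡ].
Occurrence 3 (position 7): before a front vowel (/i, e/) → [ɡ̚].
Occurrence 4 (position 9): no conditioning environment matches → elsewhere allophone [ɡ].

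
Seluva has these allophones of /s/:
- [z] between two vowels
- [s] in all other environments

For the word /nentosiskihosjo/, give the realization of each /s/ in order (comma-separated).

[z], [s], [s]

Occurrence 1 (position 6): between two vowels → [z].
Occurrence 2 (position 8): no conditioning environment matches → elsewhere allophone [s].
Occurrence 3 (position 13): no conditioning environment matches → elsewhere allophone [s].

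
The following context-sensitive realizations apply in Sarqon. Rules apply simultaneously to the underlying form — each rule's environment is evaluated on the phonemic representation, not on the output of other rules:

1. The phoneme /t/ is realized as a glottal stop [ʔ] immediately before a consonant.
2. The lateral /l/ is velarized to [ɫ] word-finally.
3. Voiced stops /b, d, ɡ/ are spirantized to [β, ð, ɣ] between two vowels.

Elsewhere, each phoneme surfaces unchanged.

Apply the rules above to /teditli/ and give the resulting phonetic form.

/t/ (word-initial) fails the environment for rule 1, so it stays [t].
/d/ meets the environment for rule 3 (between two vowels) → [ð].
/t/ (between /i/ and /l/) occurs immediately before a consonant → [ʔ] by rule 1.
/l/ — between /t/ and /i/; rule 2 does not apply here → [l].

[teðiʔli]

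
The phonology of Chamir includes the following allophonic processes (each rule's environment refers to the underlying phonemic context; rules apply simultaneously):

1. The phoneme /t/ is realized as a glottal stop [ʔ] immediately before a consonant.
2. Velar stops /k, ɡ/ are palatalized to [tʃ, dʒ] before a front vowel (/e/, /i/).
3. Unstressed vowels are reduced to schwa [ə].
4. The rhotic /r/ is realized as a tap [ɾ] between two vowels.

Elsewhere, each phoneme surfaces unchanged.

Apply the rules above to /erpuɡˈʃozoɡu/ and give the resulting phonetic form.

Rule 3 applies to /e/ (word-initial: in an unstressed syllable) → [ə].
/r/ — between /e/ and /p/; rule 4 does not apply here → [r].
/u/ (between /p/ and /ɡ/) occurs in an unstressed syllable → [ə] by rule 3.
/ɡ/ (between /u/ and /ʃ/) is in the target of rule 2 but the environment (before a front vowel) is not met → [ɡ].
/o/ — between /ʃ/ and /z/; rule 3 does not apply here → [o].
/o/ — between /z/ and /ɡ/, in an unstressed syllable — surfaces as [ə] (rule 3).
/ɡ/ (between /o/ and /u/) fails the environment for rule 2, so it stays [ɡ].
/u/ — word-final, in an unstressed syllable — surfaces as [ə] (rule 3).

[ərpəɡˈʃozəɡə]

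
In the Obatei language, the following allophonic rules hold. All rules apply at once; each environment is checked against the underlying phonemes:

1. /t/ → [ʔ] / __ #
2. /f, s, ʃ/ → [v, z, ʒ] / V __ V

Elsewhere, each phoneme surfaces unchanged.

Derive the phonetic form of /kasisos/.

[kazizos]

/k/ (word-initial) is unaffected → [k].
/a/ (between /k/ and /s/): no rule targets it → [a].
/s/ (between /a/ and /i/) occurs between two vowels → [z] by rule 2.
/i/ (between /s/ and /s/): no rule targets it → [i].
/s/ (between /i/ and /o/): between two vowels, so rule 2 applies → [z].
/o/ stays [o].
/s/ (word-final) is in the target of rule 2 but the environment (between two vowels) is not met → [s].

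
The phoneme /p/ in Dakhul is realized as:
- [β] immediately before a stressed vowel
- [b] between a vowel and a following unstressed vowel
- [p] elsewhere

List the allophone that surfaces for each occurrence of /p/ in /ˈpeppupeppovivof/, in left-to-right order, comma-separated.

[β], [p], [p], [b], [p], [p]

Occurrence 1 (position 1): immediately before a stressed vowel → [β].
Occurrence 2 (position 3): no conditioning environment matches → elsewhere allophone [p].
Occurrence 3 (position 4): no conditioning environment matches → elsewhere allophone [p].
Occurrence 4 (position 6): between a vowel and a following unstressed vowel → [b].
Occurrence 5 (position 8): no conditioning environment matches → elsewhere allophone [p].
Occurrence 6 (position 9): no conditioning environment matches → elsewhere allophone [p].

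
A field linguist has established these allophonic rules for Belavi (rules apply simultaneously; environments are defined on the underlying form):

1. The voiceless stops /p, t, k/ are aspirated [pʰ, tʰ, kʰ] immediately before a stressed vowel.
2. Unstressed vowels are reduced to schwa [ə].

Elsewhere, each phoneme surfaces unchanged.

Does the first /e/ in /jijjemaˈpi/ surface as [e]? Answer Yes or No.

/e/ (between /j/ and /m/): in an unstressed syllable, so rule 2 applies → [ə].
The actual realization is [ə], not [e].

No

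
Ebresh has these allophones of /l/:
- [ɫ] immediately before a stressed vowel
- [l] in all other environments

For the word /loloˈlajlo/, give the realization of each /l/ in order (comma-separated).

[l], [l], [ɫ], [l]

Occurrence 1 (position 1): no conditioning environment matches → elsewhere allophone [l].
Occurrence 2 (position 3): no conditioning environment matches → elsewhere allophone [l].
Occurrence 3 (position 5): immediately before a stressed vowel → [ɫ].
Occurrence 4 (position 8): no conditioning environment matches → elsewhere allophone [l].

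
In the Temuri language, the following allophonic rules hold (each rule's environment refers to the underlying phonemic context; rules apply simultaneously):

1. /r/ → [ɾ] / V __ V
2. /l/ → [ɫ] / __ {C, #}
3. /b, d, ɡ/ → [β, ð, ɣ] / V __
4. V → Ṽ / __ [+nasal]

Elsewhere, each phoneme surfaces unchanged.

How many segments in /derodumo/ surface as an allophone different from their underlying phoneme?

Segments that undergo a rule: /r/ → [ɾ] (rule 1); /d/ → [ð] (rule 3); /u/ → [ũ] (rule 4).
All other segments surface unchanged.

3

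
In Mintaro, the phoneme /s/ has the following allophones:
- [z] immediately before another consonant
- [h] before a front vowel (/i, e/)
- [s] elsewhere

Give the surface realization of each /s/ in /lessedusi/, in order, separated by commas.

[z], [h], [h]

Occurrence 1 (position 3): immediately before another consonant → [z].
Occurrence 2 (position 4): before a front vowel (/i, e/) → [h].
Occurrence 3 (position 8): before a front vowel (/i, e/) → [h].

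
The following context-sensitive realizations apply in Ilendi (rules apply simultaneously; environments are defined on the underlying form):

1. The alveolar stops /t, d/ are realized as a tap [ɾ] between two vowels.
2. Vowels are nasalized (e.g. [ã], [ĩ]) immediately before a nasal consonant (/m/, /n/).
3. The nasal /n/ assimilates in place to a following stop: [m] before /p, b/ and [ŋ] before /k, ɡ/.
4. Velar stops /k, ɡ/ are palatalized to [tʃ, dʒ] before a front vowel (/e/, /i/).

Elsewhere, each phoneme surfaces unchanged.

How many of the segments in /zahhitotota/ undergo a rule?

3

Segments that undergo a rule: /t/ → [ɾ] (rule 1); /t/ → [ɾ] (rule 1); /t/ → [ɾ] (rule 1).
All other segments surface unchanged.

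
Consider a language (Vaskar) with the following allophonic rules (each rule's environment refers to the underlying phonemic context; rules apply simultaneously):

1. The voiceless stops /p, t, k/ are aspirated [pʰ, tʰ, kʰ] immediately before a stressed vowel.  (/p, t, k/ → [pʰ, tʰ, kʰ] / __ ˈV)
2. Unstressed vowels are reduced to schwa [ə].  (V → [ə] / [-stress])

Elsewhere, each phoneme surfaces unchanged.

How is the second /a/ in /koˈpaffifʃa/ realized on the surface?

/a/ — word-final, in an unstressed syllable — surfaces as [ə] (rule 2).

[ə]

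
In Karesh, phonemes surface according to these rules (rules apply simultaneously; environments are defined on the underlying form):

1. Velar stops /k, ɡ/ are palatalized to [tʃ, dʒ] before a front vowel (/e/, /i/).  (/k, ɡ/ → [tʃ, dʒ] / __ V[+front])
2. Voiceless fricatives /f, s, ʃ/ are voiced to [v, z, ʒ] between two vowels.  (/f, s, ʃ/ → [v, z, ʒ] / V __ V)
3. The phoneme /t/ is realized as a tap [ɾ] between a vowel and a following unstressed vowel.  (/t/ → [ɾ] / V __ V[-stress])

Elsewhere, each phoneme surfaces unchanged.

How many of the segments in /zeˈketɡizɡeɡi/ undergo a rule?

Segments that undergo a rule: /k/ → [tʃ] (rule 1); /ɡ/ → [dʒ] (rule 1); /ɡ/ → [dʒ] (rule 1); /ɡ/ → [dʒ] (rule 1).
All other segments surface unchanged.

4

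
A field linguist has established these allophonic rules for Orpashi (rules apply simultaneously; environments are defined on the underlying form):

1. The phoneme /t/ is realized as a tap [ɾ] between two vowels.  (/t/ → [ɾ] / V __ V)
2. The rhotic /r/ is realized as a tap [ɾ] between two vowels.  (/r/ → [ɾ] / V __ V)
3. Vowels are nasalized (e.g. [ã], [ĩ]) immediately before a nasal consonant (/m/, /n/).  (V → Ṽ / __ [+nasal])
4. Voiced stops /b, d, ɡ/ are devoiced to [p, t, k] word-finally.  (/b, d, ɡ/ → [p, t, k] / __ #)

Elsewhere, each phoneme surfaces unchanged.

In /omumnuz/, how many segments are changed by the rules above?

Segments that undergo a rule: /o/ → [õ] (rule 3); /u/ → [ũ] (rule 3).
All other segments surface unchanged.

2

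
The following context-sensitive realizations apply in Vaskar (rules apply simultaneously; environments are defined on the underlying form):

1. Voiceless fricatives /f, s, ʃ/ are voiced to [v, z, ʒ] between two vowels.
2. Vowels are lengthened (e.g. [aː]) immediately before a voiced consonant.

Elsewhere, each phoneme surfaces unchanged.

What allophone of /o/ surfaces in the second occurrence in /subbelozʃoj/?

/o/ (between /ʃ/ and /j/) occurs before a voiced consonant → [oː] by rule 2.

[oː]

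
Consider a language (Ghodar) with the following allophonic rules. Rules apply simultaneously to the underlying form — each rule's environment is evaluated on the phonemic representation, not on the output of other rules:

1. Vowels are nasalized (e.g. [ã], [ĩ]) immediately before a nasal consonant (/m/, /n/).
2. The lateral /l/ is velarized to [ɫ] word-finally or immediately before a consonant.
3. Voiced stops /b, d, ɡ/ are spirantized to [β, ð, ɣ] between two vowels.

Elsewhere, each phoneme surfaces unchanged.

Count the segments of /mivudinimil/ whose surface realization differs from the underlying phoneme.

Segments that undergo a rule: /d/ → [ð] (rule 3); /i/ → [ĩ] (rule 1); /i/ → [ĩ] (rule 1); /l/ → [ɫ] (rule 2).
All other segments surface unchanged.

4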